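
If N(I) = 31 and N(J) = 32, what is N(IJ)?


N(IJ) = N(I) * N(J)
= 31 * 32
= 992

992


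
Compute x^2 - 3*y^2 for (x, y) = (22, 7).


x^2 - d*y^2
= 22^2 - 3*7^2
= 484 - 147
= 337

337


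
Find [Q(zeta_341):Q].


The degree equals Euler's totient phi(341).
341 = 11 * 31
phi(341) = 300

300


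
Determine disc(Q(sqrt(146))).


For K = Q(sqrt(d)) with d squarefree: disc(K) = d if d = 1 mod 4, and disc(K) = 4d if d = 2 or 3 mod 4.
Here d = 146, and d mod 4 = 2.
d = 2 mod 4, not 1 (O_K = Z[sqrt(d)]), so disc(K) = 4d = 4 * (146) = 584

584


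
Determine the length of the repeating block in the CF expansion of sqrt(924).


Run the CF algorithm for sqrt(924).
a_0 = floor(sqrt(924)) = 30; set m_0=0, q_0=1.
Recurrence: m' = q*a - m,  q' = (d - m'^2)/q,  a' = floor((a_0 + m')/q').
  step 1: m=30, q=24, a=2
  step 2: m=18, q=25, a=1
  step 3: m=7, q=35, a=1
  step 4: m=28, q=4, a=14
  step 5: m=28, q=35, a=1
  step 6: m=7, q=25, a=1
  step 7: m=18, q=24, a=2
  step 8: m=30, q=1, a=60
a_8 = 2*a_0 = 60, so the period closes here.
sqrt(924) = [30; 2, 1, 1, 14, 1, 1, 2, 60]
Period length = 8

8


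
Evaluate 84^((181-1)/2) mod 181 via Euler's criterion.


p = 181 is prime and the exponent is (p-1)/2 = 90, so by Euler's criterion 84^90 = (84/181) = +1 or -1 mod 181.
Compute by square-and-multiply:
  90 = 64 + 16 + 8 + 2 (binary 1011010)
  Repeated squaring mod 181: 84^1 = 84, 84^2 = 178, 84^4 = 9, 84^8 = 81, 84^16 = 45, 84^32 = 34, 84^64 = 70
  84^90 = 84^64 * 84^16 * 84^8 * 84^2 = 70 * 45 * 81 * 178 mod 181
    70 * 45 = 3150 = 73 mod 181
    73 * 81 = 5913 = 121 mod 181
    121 * 178 = 21538 = 180 mod 181
  84^90 = 180 mod 181
Result 180 = p - 1 = -1 mod 181: 84 is a quadratic non-residue mod 181. As a residue in [0, p-1] the value is 180.
84^90 mod 181 = 180

180


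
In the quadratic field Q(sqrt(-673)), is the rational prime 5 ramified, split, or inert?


K = Q(sqrt(-673)). Since d mod 4 = 3, disc(K) = -2692.
Check p | disc: -2692 mod 5 = 3.
p does not divide disc. Compute Legendre symbol (d/p):
2^((5-1)/2) mod 5 = -1
(d/p) = -1, so p is inert: (p) stays prime with e=1, f=2, g=1.
Therefore p is inert.

inert


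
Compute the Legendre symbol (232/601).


p = 601 is prime, so compute (232/601) with the reciprocity algorithm (Jacobi-symbol steps: pull out 2s via (2/n), flip via reciprocity, reduce):
  pull out 2: (2/601) = +1  (since 601 mod 8 = 1)
  pull out 2: (2/601) = +1  (since 601 mod 8 = 1)
  pull out 2: (2/601) = +1  (since 601 mod 8 = 1)
  reciprocity: (29/601) -> +(601/29)
  reduce: (21/29)
  reciprocity: (21/29) -> +(29/21)
  reduce: (8/21)
  pull out 2: (2/21) = -1  (since 21 mod 8 = 5)
  pull out 2: (2/21) = -1  (since 21 mod 8 = 5)
  pull out 2: (2/21) = -1  (since 21 mod 8 = 5)
  (1/21) = 1
Product of signs = -1
(232/601) = -1

-1


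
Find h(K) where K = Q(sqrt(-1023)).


K = Q(sqrt(-1023)). d mod 4 = 1, so D = disc(K) = d = -1023
h(K) equals the number of primitive reduced positive-definite forms (a, b, c) = a*x^2 + b*x*y + c*y^2 with b^2 - 4ac = D,
where reduced means |b| <= a <= c, with b >= 0 whenever |b| = a or a = c, and primitive means gcd(a, b, c) = 1.
Reduced forces 3a^2 <= |D| = 1023, so 1 <= a <= 18; b must have the parity of D, and c = (b^2 - D)/(4a) must be an integer >= a.
Enumerate a = 1..18, b in [-a, a]:
  a=1: (1, 1, 256)  [1]
  a=2: (2, -1, 128), (2, 1, 128)  [2]
  a=3: (3, 3, 86)  [1]
  a=4: (4, -1, 64), (4, 1, 64)  [2]
  a=5: none
  a=6: (6, -3, 43), (6, 3, 43)  [2]
  a=7: none
  a=8: (8, -1, 32), (8, 1, 32)  [2]
  a=9..10: none
  a=11: (11, 11, 26)  [1]
  a=12: (12, -9, 23), (12, 9, 23)  [2]
  a=13: (13, -11, 22), (13, 11, 22)  [2]
  a=14..15: none
  a=16: (16, 1, 16)  [1]
  a=17..18: none
Total reduced forms: 1 + 2 + 1 + 2 + 2 + 2 + 1 + 2 + 2 + 1 = 16
h = 16

16


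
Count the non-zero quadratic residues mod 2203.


For prime p, the number of non-zero quadratic residues is (p-1)/2.
= (2203-1)/2
= 1101

1101


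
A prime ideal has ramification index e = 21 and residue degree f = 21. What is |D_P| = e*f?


|D_P| = e * f
= 21 * 21
= 441

441


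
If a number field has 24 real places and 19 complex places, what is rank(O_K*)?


By Dirichlet's unit theorem:
rank = r1 + r2 - 1
= 24 + 19 - 1
= 42

42


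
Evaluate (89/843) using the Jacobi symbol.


Compute (89/843) via quadratic reciprocity:
  reciprocity: (89/843) -> +(843/89)
  reduce: (42/89)
  pull out 2: (2/89) = +1  (since 89 mod 8 = 1)
  reciprocity: (21/89) -> +(89/21)
  reduce: (5/21)
  reciprocity: (5/21) -> +(21/5)
  reduce: (1/5)
  (1/5) = 1
Product of signs = 1

1


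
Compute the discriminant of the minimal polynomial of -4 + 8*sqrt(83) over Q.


The element -4 + 8*sqrt(83) has minimal polynomial:
x^2 + 8*x - 5296
Discriminant = (8)^2 - 4*(-5296)
= 64 + 21184
= 21248

21248


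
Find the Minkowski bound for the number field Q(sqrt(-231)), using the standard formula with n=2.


d = -231, d mod 4 = 1, so disc(K) = d = -231; |disc(K)| = 231
Imaginary quadratic field, so n = 2, s = r2 = 1, r1 = 0
M = (n!/n^n) * (4/pi)^s * sqrt(|disc(K)|) = (2!/2^2) * (4/pi)^1 * sqrt(231)
= 0.5 * 1.273240 * 15.198684
= 9.6758

9.6758


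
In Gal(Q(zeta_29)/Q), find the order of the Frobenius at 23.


The Frobenius at p in Gal(Q(zeta_n)/Q) = (Z/nZ)* is the class of p, so its order is ord_29(23), the smallest k >= 1 with 23^k = 1 mod 29.
n = 29 = 29, phi(29) = 28; the order divides phi(n).
Divisors of 28: 1, 2, 4, 7, 14, 28
Repeated squaring mod 29: 23^1 = 23, 23^2 = 7, 23^4 = 20, 23^8 = 23, 23^16 = 7
Test divisors in increasing order:
  k=1: 23^1 = 23 mod 29
  k=2: 23^2 = 7 mod 29
  k=4: 23^4 = 20 mod 29
  k=7: 23^7 = 20 * 7 * 23 = 1 mod 29  <- first divisor giving 1
Order = 7

7


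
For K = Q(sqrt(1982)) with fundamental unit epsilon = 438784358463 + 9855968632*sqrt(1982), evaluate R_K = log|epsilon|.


epsilon = 438784358463 + 9855968632*sqrt(1982)
= 8.7757e+11
R = ln(8.7757e+11)
= 27.5004

27.5004


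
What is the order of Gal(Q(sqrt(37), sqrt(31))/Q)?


The 2 square roots of distinct primes are multiplicatively independent over Q,
so [K:Q] = 2^2 and Gal(K/Q) is isomorphic to (Z/2Z)^2.
|Gal| = 2^2 = 4

4


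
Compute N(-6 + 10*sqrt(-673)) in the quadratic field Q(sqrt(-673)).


N(a + b*sqrt(d)) = a^2 - d*b^2
= (-6)^2 - (-673)*(10)^2
= 36 + 67300
= 67336

67336


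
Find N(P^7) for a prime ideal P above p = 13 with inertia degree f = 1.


N(P^a) = p^(a*f)
= 13^(7*1)
= 13^7
= 62748517

62748517


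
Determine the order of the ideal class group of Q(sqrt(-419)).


K = Q(sqrt(-419)). d mod 4 = 1, so D = disc(K) = d = -419
h(K) equals the number of primitive reduced positive-definite forms (a, b, c) = a*x^2 + b*x*y + c*y^2 with b^2 - 4ac = D,
where reduced means |b| <= a <= c, with b >= 0 whenever |b| = a or a = c, and primitive means gcd(a, b, c) = 1.
Reduced forces 3a^2 <= |D| = 419, so 1 <= a <= 11; b must have the parity of D, and c = (b^2 - D)/(4a) must be an integer >= a.
Enumerate a = 1..11, b in [-a, a]:
  a=1: (1, 1, 105)  [1]
  a=2: none
  a=3: (3, -1, 35), (3, 1, 35)  [2]
  a=4: none
  a=5: (5, -1, 21), (5, 1, 21)  [2]
  a=6: none
  a=7: (7, -1, 15), (7, 1, 15)  [2]
  a=8: none
  a=9: (9, -7, 13), (9, 7, 13)  [2]
  a=10..11: none
Total reduced forms: 1 + 2 + 2 + 2 + 2 = 9
h = 9

9


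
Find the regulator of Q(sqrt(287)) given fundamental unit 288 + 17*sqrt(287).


epsilon = 288 + 17*sqrt(287)
= 575.9983
R = ln(575.9983)
= 6.3561

6.3561


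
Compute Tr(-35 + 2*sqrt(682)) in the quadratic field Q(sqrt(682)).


Tr(a + b*sqrt(d)) = (a + b*sqrt(d)) + (a - b*sqrt(d)) = 2a
= 2 * (-35)
= -70

-70


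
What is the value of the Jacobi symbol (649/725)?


Compute (649/725) via quadratic reciprocity:
  reciprocity: (649/725) -> +(725/649)
  reduce: (76/649)
  pull out 2: (2/649) = +1  (since 649 mod 8 = 1)
  pull out 2: (2/649) = +1  (since 649 mod 8 = 1)
  reciprocity: (19/649) -> +(649/19)
  reduce: (3/19)
  reciprocity: (3/19) -> -(19/3)
  reduce: (1/3)
  (1/3) = 1
Product of signs = -1

-1


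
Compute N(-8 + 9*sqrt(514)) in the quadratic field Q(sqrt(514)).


N(a + b*sqrt(d)) = a^2 - d*b^2
= (-8)^2 - (514)*(9)^2
= 64 - 41634
= -41570

-41570


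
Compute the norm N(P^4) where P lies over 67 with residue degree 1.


N(P^a) = p^(a*f)
= 67^(4*1)
= 67^4
= 20151121

20151121


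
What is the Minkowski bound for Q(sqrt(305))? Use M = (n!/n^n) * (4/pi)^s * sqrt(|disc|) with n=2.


d = 305, d mod 4 = 1, so disc(K) = d = 305; |disc(K)| = 305
Real quadratic field, so n = 2, s = r2 = 0, r1 = 2
M = (n!/n^n) * (4/pi)^s * sqrt(|disc(K)|) = (2!/2^2) * (4/pi)^0 * sqrt(305)
= 0.5 * 1.000000 * 17.464249
= 8.7321

8.7321


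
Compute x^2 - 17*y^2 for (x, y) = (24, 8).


x^2 - d*y^2
= 24^2 - 17*8^2
= 576 - 1088
= -512

-512


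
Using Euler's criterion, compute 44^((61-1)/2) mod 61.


p = 61 is prime and the exponent is (p-1)/2 = 30, so by Euler's criterion 44^30 = (44/61) = +1 or -1 mod 61.
Compute by square-and-multiply:
  30 = 16 + 8 + 4 + 2 (binary 11110)
  Repeated squaring mod 61: 44^1 = 44, 44^2 = 45, 44^4 = 12, 44^8 = 22, 44^16 = 57
  44^30 = 44^16 * 44^8 * 44^4 * 44^2 = 57 * 22 * 12 * 45 mod 61
    57 * 22 = 1254 = 34 mod 61
    34 * 12 = 408 = 42 mod 61
    42 * 45 = 1890 = 60 mod 61
  44^30 = 60 mod 61
Result 60 = p - 1 = -1 mod 61: 44 is a quadratic non-residue mod 61. As a residue in [0, p-1] the value is 60.
44^30 mod 61 = 60

60


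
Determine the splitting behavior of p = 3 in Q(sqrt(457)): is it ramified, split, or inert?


K = Q(sqrt(457)). Since d mod 4 = 1, disc(K) = 457.
Check p | disc: 457 mod 3 = 1.
p does not divide disc. Compute Legendre symbol (d/p):
1^((3-1)/2) mod 3 = 1
(d/p) = 1, so p splits: (p) = P*P' with e=1, f=1, g=2.
Therefore p is split.

split


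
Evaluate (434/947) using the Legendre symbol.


p = 947 is prime, so compute (434/947) with the reciprocity algorithm (Jacobi-symbol steps: pull out 2s via (2/n), flip via reciprocity, reduce):
  pull out 2: (2/947) = -1  (since 947 mod 8 = 3)
  reciprocity: (217/947) -> +(947/217)
  reduce: (79/217)
  reciprocity: (79/217) -> +(217/79)
  reduce: (59/79)
  reciprocity: (59/79) -> -(79/59)
  reduce: (20/59)
  pull out 2: (2/59) = -1  (since 59 mod 8 = 3)
  pull out 2: (2/59) = -1  (since 59 mod 8 = 3)
  reciprocity: (5/59) -> +(59/5)
  reduce: (4/5)
  pull out 2: (2/5) = -1  (since 5 mod 8 = 5)
  pull out 2: (2/5) = -1  (since 5 mod 8 = 5)
  (1/5) = 1
Product of signs = 1
(434/947) = 1

1


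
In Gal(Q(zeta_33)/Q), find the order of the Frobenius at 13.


The Frobenius at p in Gal(Q(zeta_n)/Q) = (Z/nZ)* is the class of p, so its order is ord_33(13), the smallest k >= 1 with 13^k = 1 mod 33.
n = 33 = 3 * 11, phi(33) = 20; the order divides phi(n).
Divisors of 20: 1, 2, 4, 5, 10, 20
Repeated squaring mod 33: 13^1 = 13, 13^2 = 4, 13^4 = 16, 13^8 = 25, 13^16 = 31
Test divisors in increasing order:
  k=1: 13^1 = 13 mod 33
  k=2: 13^2 = 4 mod 33
  k=4: 13^4 = 16 mod 33
  k=5: 13^5 = 16 * 13 = 10 mod 33
  k=10: 13^10 = 25 * 4 = 1 mod 33  <- first divisor giving 1
Order = 10

10


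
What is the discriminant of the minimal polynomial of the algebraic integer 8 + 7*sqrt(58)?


The element 8 + 7*sqrt(58) has minimal polynomial:
x^2 - 16*x - 2778
Discriminant = (-16)^2 - 4*(-2778)
= 256 + 11112
= 11368

11368


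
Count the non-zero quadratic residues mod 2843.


For prime p, the number of non-zero quadratic residues is (p-1)/2.
= (2843-1)/2
= 1421

1421


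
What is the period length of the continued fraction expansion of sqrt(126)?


Run the CF algorithm for sqrt(126).
a_0 = floor(sqrt(126)) = 11; set m_0=0, q_0=1.
Recurrence: m' = q*a - m,  q' = (d - m'^2)/q,  a' = floor((a_0 + m')/q').
  step 1: m=11, q=5, a=4
  step 2: m=9, q=9, a=2
  step 3: m=9, q=5, a=4
  step 4: m=11, q=1, a=22
a_4 = 2*a_0 = 22, so the period closes here.
sqrt(126) = [11; 4, 2, 4, 22]
Period length = 4

4


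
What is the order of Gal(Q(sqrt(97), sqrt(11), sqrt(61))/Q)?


The 3 square roots of distinct primes are multiplicatively independent over Q,
so [K:Q] = 2^3 and Gal(K/Q) is isomorphic to (Z/2Z)^3.
|Gal| = 2^3 = 8

8


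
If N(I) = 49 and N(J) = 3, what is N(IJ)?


N(IJ) = N(I) * N(J)
= 49 * 3
= 147

147


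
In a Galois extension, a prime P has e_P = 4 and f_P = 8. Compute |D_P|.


|D_P| = e * f
= 4 * 8
= 32

32


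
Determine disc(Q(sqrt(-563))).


For K = Q(sqrt(d)) with d squarefree: disc(K) = d if d = 1 mod 4, and disc(K) = 4d if d = 2 or 3 mod 4.
Here d = -563, and d mod 4 = 1.
d = 1 mod 4 (O_K = Z[(1+sqrt(d))/2]), so disc(K) = d = -563

-563


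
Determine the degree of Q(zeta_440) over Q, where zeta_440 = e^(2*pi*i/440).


The degree equals Euler's totient phi(440).
440 = 2^3 * 5 * 11
phi(440) = 160

160


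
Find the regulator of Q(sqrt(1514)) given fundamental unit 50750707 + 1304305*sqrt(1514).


epsilon = 50750707 + 1304305*sqrt(1514)
= 1.0150e+08
R = ln(1.0150e+08)
= 18.4356

18.4356


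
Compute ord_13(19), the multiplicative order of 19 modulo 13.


We want ord_13(19), the smallest k >= 1 with 19^k = 1 mod 13.
n = 13 = 13, phi(13) = 12; the order divides phi(n).
Divisors of 12: 1, 2, 3, 4, 6, 12
Repeated squaring mod 13: 19^1 = 6, 19^2 = 10, 19^4 = 9, 19^8 = 3
Test divisors in increasing order:
  k=1: 19^1 = 6 mod 13
  k=2: 19^2 = 10 mod 13
  k=3: 19^3 = 10 * 6 = 8 mod 13
  k=4: 19^4 = 9 mod 13
  k=6: 19^6 = 9 * 10 = 12 mod 13
  k=12: 19^12 = 3 * 9 = 1 mod 13  <- first divisor giving 1
Order = 12

12


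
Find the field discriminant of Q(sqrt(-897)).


For K = Q(sqrt(d)) with d squarefree: disc(K) = d if d = 1 mod 4, and disc(K) = 4d if d = 2 or 3 mod 4.
Here d = -897, and d mod 4 = 3.
d = 3 mod 4, not 1 (O_K = Z[sqrt(d)]), so disc(K) = 4d = 4 * (-897) = -3588

-3588


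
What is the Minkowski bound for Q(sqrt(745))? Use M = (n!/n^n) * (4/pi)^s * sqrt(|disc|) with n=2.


d = 745, d mod 4 = 1, so disc(K) = d = 745; |disc(K)| = 745
Real quadratic field, so n = 2, s = r2 = 0, r1 = 2
M = (n!/n^n) * (4/pi)^s * sqrt(|disc(K)|) = (2!/2^2) * (4/pi)^0 * sqrt(745)
= 0.5 * 1.000000 * 27.294688
= 13.6473

13.6473


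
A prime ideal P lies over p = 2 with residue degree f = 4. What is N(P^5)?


N(P^a) = p^(a*f)
= 2^(5*4)
= 2^20
= 1048576

1048576


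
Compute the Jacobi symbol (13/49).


Compute (13/49) via quadratic reciprocity:
  reciprocity: (13/49) -> +(49/13)
  reduce: (10/13)
  pull out 2: (2/13) = -1  (since 13 mod 8 = 5)
  reciprocity: (5/13) -> +(13/5)
  reduce: (3/5)
  reciprocity: (3/5) -> +(5/3)
  reduce: (2/3)
  pull out 2: (2/3) = -1  (since 3 mod 8 = 3)
  (1/3) = 1
Product of signs = 1

1


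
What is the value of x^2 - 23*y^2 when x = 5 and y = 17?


x^2 - d*y^2
= 5^2 - 23*17^2
= 25 - 6647
= -6622

-6622


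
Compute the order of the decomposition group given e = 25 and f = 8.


|D_P| = e * f
= 25 * 8
= 200

200


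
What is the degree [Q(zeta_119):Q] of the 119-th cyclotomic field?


The degree equals Euler's totient phi(119).
119 = 7 * 17
phi(119) = 96

96


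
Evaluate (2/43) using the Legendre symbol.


p = 43 is prime, so compute (2/43) with the reciprocity algorithm (Jacobi-symbol steps: pull out 2s via (2/n), flip via reciprocity, reduce):
  pull out 2: (2/43) = -1  (since 43 mod 8 = 3)
  (1/43) = 1
Product of signs = -1
(2/43) = -1

-1


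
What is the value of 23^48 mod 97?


p = 97 is prime and the exponent is (p-1)/2 = 48, so by Euler's criterion 23^48 = (23/97) = +1 or -1 mod 97.
Compute by square-and-multiply:
  48 = 32 + 16 (binary 110000)
  Repeated squaring mod 97: 23^1 = 23, 23^2 = 44, 23^4 = 93, 23^8 = 16, 23^16 = 62, 23^32 = 61
  23^48 = 23^32 * 23^16 = 61 * 62 mod 97
    61 * 62 = 3782 = 96 mod 97
  23^48 = 96 mod 97
Result 96 = p - 1 = -1 mod 97: 23 is a quadratic non-residue mod 97. As a residue in [0, p-1] the value is 96.
23^48 mod 97 = 96

96


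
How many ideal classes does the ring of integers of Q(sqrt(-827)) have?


K = Q(sqrt(-827)). d mod 4 = 1, so D = disc(K) = d = -827
h(K) equals the number of primitive reduced positive-definite forms (a, b, c) = a*x^2 + b*x*y + c*y^2 with b^2 - 4ac = D,
where reduced means |b| <= a <= c, with b >= 0 whenever |b| = a or a = c, and primitive means gcd(a, b, c) = 1.
Reduced forces 3a^2 <= |D| = 827, so 1 <= a <= 16; b must have the parity of D, and c = (b^2 - D)/(4a) must be an integer >= a.
Enumerate a = 1..16, b in [-a, a]:
  a=1: (1, 1, 207)  [1]
  a=2: none
  a=3: (3, -1, 69), (3, 1, 69)  [2]
  a=4..8: none
  a=9: (9, -1, 23), (9, 1, 23)  [2]
  a=10: none
  a=11: (11, -3, 19), (11, 3, 19)  [2]
  a=12..16: none
Total reduced forms: 1 + 2 + 2 + 2 = 7
h = 7

7


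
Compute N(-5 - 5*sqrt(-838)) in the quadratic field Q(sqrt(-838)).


N(a + b*sqrt(d)) = a^2 - d*b^2
= (-5)^2 - (-838)*(-5)^2
= 25 + 20950
= 20975

20975


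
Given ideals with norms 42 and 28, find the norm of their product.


N(IJ) = N(I) * N(J)
= 42 * 28
= 1176

1176


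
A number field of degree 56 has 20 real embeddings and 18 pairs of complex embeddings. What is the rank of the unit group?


By Dirichlet's unit theorem:
rank = r1 + r2 - 1
= 20 + 18 - 1
= 37

37


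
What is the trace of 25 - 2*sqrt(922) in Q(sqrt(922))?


Tr(a + b*sqrt(d)) = (a + b*sqrt(d)) + (a - b*sqrt(d)) = 2a
= 2 * (25)
= 50

50


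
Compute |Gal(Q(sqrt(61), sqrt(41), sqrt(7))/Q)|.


The 3 square roots of distinct primes are multiplicatively independent over Q,
so [K:Q] = 2^3 and Gal(K/Q) is isomorphic to (Z/2Z)^3.
|Gal| = 2^3 = 8

8


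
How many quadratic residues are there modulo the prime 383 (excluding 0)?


For prime p, the number of non-zero quadratic residues is (p-1)/2.
= (383-1)/2
= 191

191


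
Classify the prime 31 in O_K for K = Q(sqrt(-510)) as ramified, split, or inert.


K = Q(sqrt(-510)). Since d mod 4 = 2, disc(K) = -2040.
Check p | disc: -2040 mod 31 = 6.
p does not divide disc. Compute Legendre symbol (d/p):
17^((31-1)/2) mod 31 = -1
(d/p) = -1, so p is inert: (p) stays prime with e=1, f=2, g=1.
Therefore p is inert.

inert


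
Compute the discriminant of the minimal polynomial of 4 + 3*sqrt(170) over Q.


The element 4 + 3*sqrt(170) has minimal polynomial:
x^2 - 8*x - 1514
Discriminant = (-8)^2 - 4*(-1514)
= 64 + 6056
= 6120

6120


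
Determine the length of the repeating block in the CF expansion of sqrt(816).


Run the CF algorithm for sqrt(816).
a_0 = floor(sqrt(816)) = 28; set m_0=0, q_0=1.
Recurrence: m' = q*a - m,  q' = (d - m'^2)/q,  a' = floor((a_0 + m')/q').
  step 1: m=28, q=32, a=1
  step 2: m=4, q=25, a=1
  step 3: m=21, q=15, a=3
  step 4: m=24, q=16, a=3
  step 5: m=24, q=15, a=3
  step 6: m=21, q=25, a=1
  step 7: m=4, q=32, a=1
  step 8: m=28, q=1, a=56
a_8 = 2*a_0 = 56, so the period closes here.
sqrt(816) = [28; 1, 1, 3, 3, 3, 1, 1, 56]
Period length = 8

8


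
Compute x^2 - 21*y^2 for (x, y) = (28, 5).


x^2 - d*y^2
= 28^2 - 21*5^2
= 784 - 525
= 259

259


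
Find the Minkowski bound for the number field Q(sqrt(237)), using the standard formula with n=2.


d = 237, d mod 4 = 1, so disc(K) = d = 237; |disc(K)| = 237
Real quadratic field, so n = 2, s = r2 = 0, r1 = 2
M = (n!/n^n) * (4/pi)^s * sqrt(|disc(K)|) = (2!/2^2) * (4/pi)^0 * sqrt(237)
= 0.5 * 1.000000 * 15.394804
= 7.6974

7.6974


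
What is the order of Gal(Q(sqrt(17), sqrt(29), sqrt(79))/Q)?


The 3 square roots of distinct primes are multiplicatively independent over Q,
so [K:Q] = 2^3 and Gal(K/Q) is isomorphic to (Z/2Z)^3.
|Gal| = 2^3 = 8

8


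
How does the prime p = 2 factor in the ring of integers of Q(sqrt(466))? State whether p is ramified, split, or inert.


K = Q(sqrt(466)). Since d mod 4 = 2, disc(K) = 1864.
Check p | disc: 1864 mod 2 = 0.
p divides disc, so p ramifies: (p) = P^2 with e=2, f=1, g=1.
Therefore p is ramified.

ramified


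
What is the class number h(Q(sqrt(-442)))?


K = Q(sqrt(-442)). d mod 4 = 2, so D = disc(K) = 4d = -1768
h(K) equals the number of primitive reduced positive-definite forms (a, b, c) = a*x^2 + b*x*y + c*y^2 with b^2 - 4ac = D,
where reduced means |b| <= a <= c, with b >= 0 whenever |b| = a or a = c, and primitive means gcd(a, b, c) = 1.
Reduced forces 3a^2 <= |D| = 1768, so 1 <= a <= 24; b must have the parity of D, and c = (b^2 - D)/(4a) must be an integer >= a.
Enumerate a = 1..24, b in [-a, a]:
  a=1: (1, 0, 442)  [1]
  a=2: (2, 0, 221)  [1]
  a=3..10: none
  a=11: (11, -6, 41), (11, 6, 41)  [2]
  a=12: none
  a=13: (13, 0, 34)  [1]
  a=14..16: none
  a=17: (17, 0, 26)  [1]
  a=18..21: none
  a=22: (22, -16, 23), (22, 16, 23)  [2]
  a=23..24: none
Total reduced forms: 1 + 1 + 2 + 1 + 1 + 2 = 8
h = 8

8


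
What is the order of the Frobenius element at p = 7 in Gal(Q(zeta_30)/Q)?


The Frobenius at p in Gal(Q(zeta_n)/Q) = (Z/nZ)* is the class of p, so its order is ord_30(7), the smallest k >= 1 with 7^k = 1 mod 30.
n = 30 = 2 * 3 * 5, phi(30) = 8; the order divides phi(n).
Divisors of 8: 1, 2, 4, 8
Repeated squaring mod 30: 7^1 = 7, 7^2 = 19, 7^4 = 1, 7^8 = 1
Test divisors in increasing order:
  k=1: 7^1 = 7 mod 30
  k=2: 7^2 = 19 mod 30
  k=4: 7^4 = 1 mod 30  <- first divisor giving 1
Order = 4

4


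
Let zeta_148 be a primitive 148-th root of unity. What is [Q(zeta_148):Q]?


The degree equals Euler's totient phi(148).
148 = 2^2 * 37
phi(148) = 72

72


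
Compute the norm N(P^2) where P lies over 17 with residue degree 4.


N(P^a) = p^(a*f)
= 17^(2*4)
= 17^8
= 6975757441

6975757441


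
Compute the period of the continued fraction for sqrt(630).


Run the CF algorithm for sqrt(630).
a_0 = floor(sqrt(630)) = 25; set m_0=0, q_0=1.
Recurrence: m' = q*a - m,  q' = (d - m'^2)/q,  a' = floor((a_0 + m')/q').
  step 1: m=25, q=5, a=10
  step 2: m=25, q=1, a=50
a_2 = 2*a_0 = 50, so the period closes here.
sqrt(630) = [25; 10, 50]
Period length = 2

2


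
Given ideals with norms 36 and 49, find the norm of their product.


N(IJ) = N(I) * N(J)
= 36 * 49
= 1764

1764


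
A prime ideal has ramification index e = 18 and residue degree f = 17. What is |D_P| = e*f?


|D_P| = e * f
= 18 * 17
= 306

306


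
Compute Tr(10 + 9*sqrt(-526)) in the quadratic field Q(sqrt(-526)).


Tr(a + b*sqrt(d)) = (a + b*sqrt(d)) + (a - b*sqrt(d)) = 2a
= 2 * (10)
= 20

20


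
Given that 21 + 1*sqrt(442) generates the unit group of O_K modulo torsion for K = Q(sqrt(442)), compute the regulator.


epsilon = 21 + 1*sqrt(442)
= 42.0238
R = ln(42.0238)
= 3.7382

3.7382


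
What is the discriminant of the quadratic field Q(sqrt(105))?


For K = Q(sqrt(d)) with d squarefree: disc(K) = d if d = 1 mod 4, and disc(K) = 4d if d = 2 or 3 mod 4.
Here d = 105, and d mod 4 = 1.
d = 1 mod 4 (O_K = Z[(1+sqrt(d))/2]), so disc(K) = d = 105

105


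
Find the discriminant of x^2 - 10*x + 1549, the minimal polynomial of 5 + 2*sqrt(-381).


The element 5 + 2*sqrt(-381) has minimal polynomial:
x^2 - 10*x + 1549
Discriminant = (-10)^2 - 4*(1549)
= 100 - 6196
= -6096

-6096


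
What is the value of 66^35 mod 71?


p = 71 is prime and the exponent is (p-1)/2 = 35, so by Euler's criterion 66^35 = (66/71) = +1 or -1 mod 71.
Compute by square-and-multiply:
  35 = 32 + 2 + 1 (binary 100011)
  Repeated squaring mod 71: 66^1 = 66, 66^2 = 25, 66^4 = 57, 66^8 = 54, 66^16 = 5, 66^32 = 25
  66^35 = 66^32 * 66^2 * 66^1 = 25 * 25 * 66 mod 71
    25 * 25 = 625 = 57 mod 71
    57 * 66 = 3762 = 70 mod 71
  66^35 = 70 mod 71
Result 70 = p - 1 = -1 mod 71: 66 is a quadratic non-residue mod 71. As a residue in [0, p-1] the value is 70.
66^35 mod 71 = 70

70


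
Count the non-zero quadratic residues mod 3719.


For prime p, the number of non-zero quadratic residues is (p-1)/2.
= (3719-1)/2
= 1859

1859


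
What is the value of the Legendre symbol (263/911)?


p = 911 is prime, so compute (263/911) with the reciprocity algorithm (Jacobi-symbol steps: pull out 2s via (2/n), flip via reciprocity, reduce):
  reciprocity: (263/911) -> -(911/263)
  reduce: (122/263)
  pull out 2: (2/263) = +1  (since 263 mod 8 = 7)
  reciprocity: (61/263) -> +(263/61)
  reduce: (19/61)
  reciprocity: (19/61) -> +(61/19)
  reduce: (4/19)
  pull out 2: (2/19) = -1  (since 19 mod 8 = 3)
  pull out 2: (2/19) = -1  (since 19 mod 8 = 3)
  (1/19) = 1
Product of signs = -1
(263/911) = -1

-1


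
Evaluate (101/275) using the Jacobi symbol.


Compute (101/275) via quadratic reciprocity:
  reciprocity: (101/275) -> +(275/101)
  reduce: (73/101)
  reciprocity: (73/101) -> +(101/73)
  reduce: (28/73)
  pull out 2: (2/73) = +1  (since 73 mod 8 = 1)
  pull out 2: (2/73) = +1  (since 73 mod 8 = 1)
  reciprocity: (7/73) -> +(73/7)
  reduce: (3/7)
  reciprocity: (3/7) -> -(7/3)
  reduce: (1/3)
  (1/3) = 1
Product of signs = -1

-1


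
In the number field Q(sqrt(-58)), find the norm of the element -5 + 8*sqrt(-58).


N(a + b*sqrt(d)) = a^2 - d*b^2
= (-5)^2 - (-58)*(8)^2
= 25 + 3712
= 3737

3737


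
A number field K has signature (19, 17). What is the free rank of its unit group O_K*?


By Dirichlet's unit theorem:
rank = r1 + r2 - 1
= 19 + 17 - 1
= 35

35


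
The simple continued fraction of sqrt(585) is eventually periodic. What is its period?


Run the CF algorithm for sqrt(585).
a_0 = floor(sqrt(585)) = 24; set m_0=0, q_0=1.
Recurrence: m' = q*a - m,  q' = (d - m'^2)/q,  a' = floor((a_0 + m')/q').
  step 1: m=24, q=9, a=5
  step 2: m=21, q=16, a=2
  step 3: m=11, q=29, a=1
  step 4: m=18, q=9, a=4
  step 5: m=18, q=29, a=1
  step 6: m=11, q=16, a=2
  step 7: m=21, q=9, a=5
  step 8: m=24, q=1, a=48
a_8 = 2*a_0 = 48, so the period closes here.
sqrt(585) = [24; 5, 2, 1, 4, 1, 2, 5, 48]
Period length = 8

8


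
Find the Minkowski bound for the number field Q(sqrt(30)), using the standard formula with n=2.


d = 30, d mod 4 = 2, so disc(K) = 4d = 120; |disc(K)| = 120
Real quadratic field, so n = 2, s = r2 = 0, r1 = 2
M = (n!/n^n) * (4/pi)^s * sqrt(|disc(K)|) = (2!/2^2) * (4/pi)^0 * sqrt(120)
= 0.5 * 1.000000 * 10.954451
= 5.4772

5.4772


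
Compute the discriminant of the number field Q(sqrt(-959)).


For K = Q(sqrt(d)) with d squarefree: disc(K) = d if d = 1 mod 4, and disc(K) = 4d if d = 2 or 3 mod 4.
Here d = -959, and d mod 4 = 1.
d = 1 mod 4 (O_K = Z[(1+sqrt(d))/2]), so disc(K) = d = -959

-959


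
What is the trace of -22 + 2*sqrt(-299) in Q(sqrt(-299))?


Tr(a + b*sqrt(d)) = (a + b*sqrt(d)) + (a - b*sqrt(d)) = 2a
= 2 * (-22)
= -44

-44


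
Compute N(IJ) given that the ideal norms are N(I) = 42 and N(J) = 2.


N(IJ) = N(I) * N(J)
= 42 * 2
= 84

84


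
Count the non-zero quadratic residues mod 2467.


For prime p, the number of non-zero quadratic residues is (p-1)/2.
= (2467-1)/2
= 1233

1233


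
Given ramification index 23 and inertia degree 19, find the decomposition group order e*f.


|D_P| = e * f
= 23 * 19
= 437

437


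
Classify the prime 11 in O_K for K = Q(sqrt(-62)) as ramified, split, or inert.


K = Q(sqrt(-62)). Since d mod 4 = 2, disc(K) = -248.
Check p | disc: -248 mod 11 = 5.
p does not divide disc. Compute Legendre symbol (d/p):
4^((11-1)/2) mod 11 = 1
(d/p) = 1, so p splits: (p) = P*P' with e=1, f=1, g=2.
Therefore p is split.

split


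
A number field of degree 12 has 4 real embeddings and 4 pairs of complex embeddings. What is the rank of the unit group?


By Dirichlet's unit theorem:
rank = r1 + r2 - 1
= 4 + 4 - 1
= 7

7


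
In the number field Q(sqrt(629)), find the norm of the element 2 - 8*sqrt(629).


N(a + b*sqrt(d)) = a^2 - d*b^2
= (2)^2 - (629)*(-8)^2
= 4 - 40256
= -40252

-40252


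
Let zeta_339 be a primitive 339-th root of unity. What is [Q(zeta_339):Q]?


The degree equals Euler's totient phi(339).
339 = 3 * 113
phi(339) = 224

224


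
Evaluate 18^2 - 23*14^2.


x^2 - d*y^2
= 18^2 - 23*14^2
= 324 - 4508
= -4184

-4184


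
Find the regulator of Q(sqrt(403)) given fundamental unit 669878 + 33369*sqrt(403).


epsilon = 669878 + 33369*sqrt(403)
= 1.3398e+06
R = ln(1.3398e+06)
= 14.1080

14.1080


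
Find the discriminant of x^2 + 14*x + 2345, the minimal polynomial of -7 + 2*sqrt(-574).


The element -7 + 2*sqrt(-574) has minimal polynomial:
x^2 + 14*x + 2345
Discriminant = (14)^2 - 4*(2345)
= 196 - 9380
= -9184

-9184


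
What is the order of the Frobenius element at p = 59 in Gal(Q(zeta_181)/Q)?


The Frobenius at p in Gal(Q(zeta_n)/Q) = (Z/nZ)* is the class of p, so its order is ord_181(59), the smallest k >= 1 with 59^k = 1 mod 181.
n = 181 = 181, phi(181) = 180; the order divides phi(n).
Divisors of 180: 1, 2, 3, 4, 5, 6, 9, 10, 12, 15, 18, 20, 30, 36, 45, 60, 90, 180
Repeated squaring mod 181: 59^1 = 59, 59^2 = 42, 59^4 = 135, 59^8 = 125, 59^16 = 59, 59^32 = 42, 59^64 = 135, 59^128 = 125
Test divisors in increasing order:
  k=1: 59^1 = 59 mod 181
  k=2: 59^2 = 42 mod 181
  k=3: 59^3 = 42 * 59 = 125 mod 181
  k=4: 59^4 = 135 mod 181
  k=5: 59^5 = 135 * 59 = 1 mod 181  <- first divisor giving 1
Order = 5

5


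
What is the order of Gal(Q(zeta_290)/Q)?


|Gal(Q(zeta_290)/Q)| = phi(290)
= 112

112


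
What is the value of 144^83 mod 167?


p = 167 is prime and the exponent is (p-1)/2 = 83, so by Euler's criterion 144^83 = (144/167) = +1 or -1 mod 167.
Compute by square-and-multiply:
  83 = 64 + 16 + 2 + 1 (binary 1010011)
  Repeated squaring mod 167: 144^1 = 144, 144^2 = 28, 144^4 = 116, 144^8 = 96, 144^16 = 31, 144^32 = 126, 144^64 = 11
  144^83 = 144^64 * 144^16 * 144^2 * 144^1 = 11 * 31 * 28 * 144 mod 167
    11 * 31 = 341 = 7 mod 167
    7 * 28 = 196 = 29 mod 167
    29 * 144 = 4176 = 1 mod 167
  144^83 = 1 mod 167
Result 1: 144 is a quadratic residue mod 167.
144^83 mod 167 = 1

1


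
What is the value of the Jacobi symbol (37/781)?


Compute (37/781) via quadratic reciprocity:
  reciprocity: (37/781) -> +(781/37)
  reduce: (4/37)
  pull out 2: (2/37) = -1  (since 37 mod 8 = 5)
  pull out 2: (2/37) = -1  (since 37 mod 8 = 5)
  (1/37) = 1
Product of signs = 1

1


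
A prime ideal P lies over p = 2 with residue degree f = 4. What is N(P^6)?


N(P^a) = p^(a*f)
= 2^(6*4)
= 2^24
= 16777216

16777216


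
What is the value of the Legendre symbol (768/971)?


p = 971 is prime, so compute (768/971) with the reciprocity algorithm (Jacobi-symbol steps: pull out 2s via (2/n), flip via reciprocity, reduce):
  pull out 2: (2/971) = -1  (since 971 mod 8 = 3)
  pull out 2: (2/971) = -1  (since 971 mod 8 = 3)
  pull out 2: (2/971) = -1  (since 971 mod 8 = 3)
  pull out 2: (2/971) = -1  (since 971 mod 8 = 3)
  pull out 2: (2/971) = -1  (since 971 mod 8 = 3)
  pull out 2: (2/971) = -1  (since 971 mod 8 = 3)
  pull out 2: (2/971) = -1  (since 971 mod 8 = 3)
  pull out 2: (2/971) = -1  (since 971 mod 8 = 3)
  reciprocity: (3/971) -> -(971/3)
  reduce: (2/3)
  pull out 2: (2/3) = -1  (since 3 mod 8 = 3)
  (1/3) = 1
Product of signs = 1
(768/971) = 1

1


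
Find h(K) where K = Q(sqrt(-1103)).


K = Q(sqrt(-1103)). d mod 4 = 1, so D = disc(K) = d = -1103
h(K) equals the number of primitive reduced positive-definite forms (a, b, c) = a*x^2 + b*x*y + c*y^2 with b^2 - 4ac = D,
where reduced means |b| <= a <= c, with b >= 0 whenever |b| = a or a = c, and primitive means gcd(a, b, c) = 1.
Reduced forces 3a^2 <= |D| = 1103, so 1 <= a <= 19; b must have the parity of D, and c = (b^2 - D)/(4a) must be an integer >= a.
Enumerate a = 1..19, b in [-a, a]:
  a=1: (1, 1, 276)  [1]
  a=2: (2, -1, 138), (2, 1, 138)  [2]
  a=3: (3, -1, 92), (3, 1, 92)  [2]
  a=4: (4, -1, 69), (4, 1, 69)  [2]
  a=5: none
  a=6: (6, -5, 47), (6, -1, 46), (6, 1, 46), (6, 5, 47)  [4]
  a=7: none
  a=8: (8, -7, 36), (8, 7, 36)  [2]
  a=9: (9, -7, 32), (9, 7, 32)  [2]
  a=10..11: none
  a=12: (12, -7, 24), (12, -1, 23), (12, 1, 23), (12, 7, 24)  [4]
  a=13..15: none
  a=16: (16, -7, 18), (16, 7, 18)  [2]
  a=17: (17, -11, 18), (17, 11, 18)  [2]
  a=18..19: none
Total reduced forms: 1 + 2 + 2 + 2 + 4 + 2 + 2 + 4 + 2 + 2 = 23
h = 23

23


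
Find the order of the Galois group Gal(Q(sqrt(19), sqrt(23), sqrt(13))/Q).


The 3 square roots of distinct primes are multiplicatively independent over Q,
so [K:Q] = 2^3 and Gal(K/Q) is isomorphic to (Z/2Z)^3.
|Gal| = 2^3 = 8

8


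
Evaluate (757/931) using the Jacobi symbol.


Compute (757/931) via quadratic reciprocity:
  reciprocity: (757/931) -> +(931/757)
  reduce: (174/757)
  pull out 2: (2/757) = -1  (since 757 mod 8 = 5)
  reciprocity: (87/757) -> +(757/87)
  reduce: (61/87)
  reciprocity: (61/87) -> +(87/61)
  reduce: (26/61)
  pull out 2: (2/61) = -1  (since 61 mod 8 = 5)
  reciprocity: (13/61) -> +(61/13)
  reduce: (9/13)
  reciprocity: (9/13) -> +(13/9)
  reduce: (4/9)
  pull out 2: (2/9) = +1  (since 9 mod 8 = 1)
  pull out 2: (2/9) = +1  (since 9 mod 8 = 1)
  (1/9) = 1
Product of signs = 1

1


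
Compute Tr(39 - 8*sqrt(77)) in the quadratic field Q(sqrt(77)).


Tr(a + b*sqrt(d)) = (a + b*sqrt(d)) + (a - b*sqrt(d)) = 2a
= 2 * (39)
= 78

78


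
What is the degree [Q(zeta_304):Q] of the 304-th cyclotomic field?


The degree equals Euler's totient phi(304).
304 = 2^4 * 19
phi(304) = 144

144


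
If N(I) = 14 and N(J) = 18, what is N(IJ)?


N(IJ) = N(I) * N(J)
= 14 * 18
= 252

252


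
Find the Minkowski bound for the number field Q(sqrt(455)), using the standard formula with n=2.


d = 455, d mod 4 = 3, so disc(K) = 4d = 1820; |disc(K)| = 1820
Real quadratic field, so n = 2, s = r2 = 0, r1 = 2
M = (n!/n^n) * (4/pi)^s * sqrt(|disc(K)|) = (2!/2^2) * (4/pi)^0 * sqrt(1820)
= 0.5 * 1.000000 * 42.661458
= 21.3307

21.3307


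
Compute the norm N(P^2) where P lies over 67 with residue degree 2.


N(P^a) = p^(a*f)
= 67^(2*2)
= 67^4
= 20151121

20151121


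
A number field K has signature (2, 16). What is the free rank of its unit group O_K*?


By Dirichlet's unit theorem:
rank = r1 + r2 - 1
= 2 + 16 - 1
= 17

17


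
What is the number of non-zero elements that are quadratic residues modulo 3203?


For prime p, the number of non-zero quadratic residues is (p-1)/2.
= (3203-1)/2
= 1601

1601


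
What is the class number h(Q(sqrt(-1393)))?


K = Q(sqrt(-1393)). d mod 4 = 3, so D = disc(K) = 4d = -5572
h(K) equals the number of primitive reduced positive-definite forms (a, b, c) = a*x^2 + b*x*y + c*y^2 with b^2 - 4ac = D,
where reduced means |b| <= a <= c, with b >= 0 whenever |b| = a or a = c, and primitive means gcd(a, b, c) = 1.
Reduced forces 3a^2 <= |D| = 5572, so 1 <= a <= 43; b must have the parity of D, and c = (b^2 - D)/(4a) must be an integer >= a.
Enumerate a = 1..43, b in [-a, a]:
  a=1: (1, 0, 1393)  [1]
  a=2: (2, 2, 697)  [1]
  a=3..6: none
  a=7: (7, 0, 199)  [1]
  a=8..10: none
  a=11: (11, -4, 127), (11, 4, 127)  [2]
  a=12..13: none
  a=14: (14, 14, 103)  [1]
  a=15..16: none
  a=17: (17, -2, 82), (17, 2, 82)  [2]
  a=18..21: none
  a=22: (22, -18, 67), (22, 18, 67)  [2]
  a=23..28: none
  a=29: (29, -24, 53), (29, 24, 53)  [2]
  a=30: none
  a=31: (31, -16, 47), (31, 16, 47)  [2]
  a=32..33: none
  a=34: (34, -2, 41), (34, 2, 41)  [2]
  a=35..43: none
Total reduced forms: 1 + 1 + 1 + 2 + 1 + 2 + 2 + 2 + 2 + 2 = 16
h = 16

16


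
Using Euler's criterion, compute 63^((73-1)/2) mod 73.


p = 73 is prime and the exponent is (p-1)/2 = 36, so by Euler's criterion 63^36 = (63/73) = +1 or -1 mod 73.
Compute by square-and-multiply:
  36 = 32 + 4 (binary 100100)
  Repeated squaring mod 73: 63^1 = 63, 63^2 = 27, 63^4 = 72, 63^8 = 1, 63^16 = 1, 63^32 = 1
  63^36 = 63^32 * 63^4 = 1 * 72 mod 73
    1 * 72 = 72 = 72 mod 73
  63^36 = 72 mod 73
Result 72 = p - 1 = -1 mod 73: 63 is a quadratic non-residue mod 73. As a residue in [0, p-1] the value is 72.
63^36 mod 73 = 72

72


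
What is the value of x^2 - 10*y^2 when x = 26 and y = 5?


x^2 - d*y^2
= 26^2 - 10*5^2
= 676 - 250
= 426

426


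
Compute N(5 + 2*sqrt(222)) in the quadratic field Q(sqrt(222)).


N(a + b*sqrt(d)) = a^2 - d*b^2
= (5)^2 - (222)*(2)^2
= 25 - 888
= -863

-863


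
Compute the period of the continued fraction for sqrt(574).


Run the CF algorithm for sqrt(574).
a_0 = floor(sqrt(574)) = 23; set m_0=0, q_0=1.
Recurrence: m' = q*a - m,  q' = (d - m'^2)/q,  a' = floor((a_0 + m')/q').
  step 1: m=23, q=45, a=1
  step 2: m=22, q=2, a=22
  step 3: m=22, q=45, a=1
  step 4: m=23, q=1, a=46
a_4 = 2*a_0 = 46, so the period closes here.
sqrt(574) = [23; 1, 22, 1, 46]
Period length = 4

4


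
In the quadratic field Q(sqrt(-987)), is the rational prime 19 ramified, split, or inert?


K = Q(sqrt(-987)). Since d mod 4 = 1, disc(K) = -987.
Check p | disc: -987 mod 19 = 1.
p does not divide disc. Compute Legendre symbol (d/p):
1^((19-1)/2) mod 19 = 1
(d/p) = 1, so p splits: (p) = P*P' with e=1, f=1, g=2.
Therefore p is split.

split


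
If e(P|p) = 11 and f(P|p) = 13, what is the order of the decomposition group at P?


|D_P| = e * f
= 11 * 13
= 143

143


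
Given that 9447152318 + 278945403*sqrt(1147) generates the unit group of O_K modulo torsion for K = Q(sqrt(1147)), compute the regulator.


epsilon = 9447152318 + 278945403*sqrt(1147)
= 1.8894e+10
R = ln(1.8894e+10)
= 23.6621

23.6621


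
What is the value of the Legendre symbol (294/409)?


p = 409 is prime, so compute (294/409) with the reciprocity algorithm (Jacobi-symbol steps: pull out 2s via (2/n), flip via reciprocity, reduce):
  pull out 2: (2/409) = +1  (since 409 mod 8 = 1)
  reciprocity: (147/409) -> +(409/147)
  reduce: (115/147)
  reciprocity: (115/147) -> -(147/115)
  reduce: (32/115)
  pull out 2: (2/115) = -1  (since 115 mod 8 = 3)
  pull out 2: (2/115) = -1  (since 115 mod 8 = 3)
  pull out 2: (2/115) = -1  (since 115 mod 8 = 3)
  pull out 2: (2/115) = -1  (since 115 mod 8 = 3)
  pull out 2: (2/115) = -1  (since 115 mod 8 = 3)
  (1/115) = 1
Product of signs = 1
(294/409) = 1

1


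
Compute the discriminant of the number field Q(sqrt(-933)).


For K = Q(sqrt(d)) with d squarefree: disc(K) = d if d = 1 mod 4, and disc(K) = 4d if d = 2 or 3 mod 4.
Here d = -933, and d mod 4 = 3.
d = 3 mod 4, not 1 (O_K = Z[sqrt(d)]), so disc(K) = 4d = 4 * (-933) = -3732

-3732


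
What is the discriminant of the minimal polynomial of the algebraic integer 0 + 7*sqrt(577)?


The element 0 + 7*sqrt(577) has minimal polynomial:
x^2 + 0*x - 28273
Discriminant = (0)^2 - 4*(-28273)
= 0 + 113092
= 113092

113092


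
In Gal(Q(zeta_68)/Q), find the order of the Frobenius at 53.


The Frobenius at p in Gal(Q(zeta_n)/Q) = (Z/nZ)* is the class of p, so its order is ord_68(53), the smallest k >= 1 with 53^k = 1 mod 68.
n = 68 = 2^2 * 17, phi(68) = 32; the order divides phi(n).
Divisors of 32: 1, 2, 4, 8, 16, 32
Repeated squaring mod 68: 53^1 = 53, 53^2 = 21, 53^4 = 33, 53^8 = 1, 53^16 = 1, 53^32 = 1
Test divisors in increasing order:
  k=1: 53^1 = 53 mod 68
  k=2: 53^2 = 21 mod 68
  k=4: 53^4 = 33 mod 68
  k=8: 53^8 = 1 mod 68  <- first divisor giving 1
Order = 8

8


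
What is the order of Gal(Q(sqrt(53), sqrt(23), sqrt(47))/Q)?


The 3 square roots of distinct primes are multiplicatively independent over Q,
so [K:Q] = 2^3 and Gal(K/Q) is isomorphic to (Z/2Z)^3.
|Gal| = 2^3 = 8

8


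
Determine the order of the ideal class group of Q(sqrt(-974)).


K = Q(sqrt(-974)). d mod 4 = 2, so D = disc(K) = 4d = -3896
h(K) equals the number of primitive reduced positive-definite forms (a, b, c) = a*x^2 + b*x*y + c*y^2 with b^2 - 4ac = D,
where reduced means |b| <= a <= c, with b >= 0 whenever |b| = a or a = c, and primitive means gcd(a, b, c) = 1.
Reduced forces 3a^2 <= |D| = 3896, so 1 <= a <= 36; b must have the parity of D, and c = (b^2 - D)/(4a) must be an integer >= a.
Enumerate a = 1..36, b in [-a, a]:
  a=1: (1, 0, 974)  [1]
  a=2: (2, 0, 487)  [1]
  a=3: (3, -2, 325), (3, 2, 325)  [2]
  a=4: none
  a=5: (5, -2, 195), (5, 2, 195)  [2]
  a=6: (6, -4, 163), (6, 4, 163)  [2]
  a=7..8: none
  a=9: (9, -8, 110), (9, 8, 110)  [2]
  a=10: (10, -8, 99), (10, 8, 99)  [2]
  a=11: (11, -8, 90), (11, 8, 90)  [2]
  a=12: none
  a=13: (13, -2, 75), (13, 2, 75)  [2]
  a=14: none
  a=15: (15, -8, 66), (15, -2, 65), (15, 2, 65), (15, 8, 66)  [4]
  a=16..17: none
  a=18: (18, -8, 55), (18, 8, 55)  [2]
  a=19..21: none
  a=22: (22, -8, 45), (22, 8, 45)  [2]
  a=23..24: none
  a=25: (25, -2, 39), (25, 2, 39)  [2]
  a=26: (26, -24, 43), (26, 24, 43)  [2]
  a=27: (27, -10, 37), (27, 10, 37)  [2]
  a=28..29: none
  a=30: (30, -28, 39), (30, -8, 33), (30, 8, 33), (30, 28, 39)  [4]
  a=31: (31, -14, 33), (31, 14, 33)  [2]
  a=32..36: none
Total reduced forms: 1 + 1 + 2 + 2 + 2 + 2 + 2 + 2 + 2 + 4 + 2 + 2 + 2 + 2 + 2 + 4 + 2 = 36
h = 36

36
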